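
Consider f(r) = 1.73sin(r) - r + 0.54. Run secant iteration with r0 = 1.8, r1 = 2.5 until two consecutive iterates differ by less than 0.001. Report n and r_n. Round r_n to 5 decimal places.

n = 5, r_n = 2.06390

f(1.8) = 0.4247564, f(2.5) = -0.9246432
r2 = 2.5000000 − (-0.9246432)·(0.7000000)/(-1.3493996) = 2.0203421;  |Δ| = 0.4796579
f(2.0203421) = 0.0777731
r3 = 2.0203421 − 0.0777731·(-0.4796579)/(1.0024163) = 2.0575566;  |Δ| = 0.0372146
f(2.0575566) = 0.0115089
r4 = 2.0575566 − 0.0115089·(0.0372146)/(-0.0662642) = 2.0640201;  |Δ| = 0.0064635
f(2.0640201) = -0.0002170
r5 = 2.0640201 − (-0.0002170)·(0.0064635)/(-0.0117259) = 2.0639005;  |Δ| = 0.0001196
|r5 − r4| = 0.0001196 < 0.001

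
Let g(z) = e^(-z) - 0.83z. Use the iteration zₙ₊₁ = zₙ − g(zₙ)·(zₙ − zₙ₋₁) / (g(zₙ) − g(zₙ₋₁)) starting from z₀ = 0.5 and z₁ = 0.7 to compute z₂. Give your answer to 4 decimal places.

g(0.5) = 0.191531, g(0.7) = -0.084415
z₂ = 0.700000 − (-0.084415)·(0.700000 − 0.500000) / (-0.084415 − 0.191531) = 0.700000 − (-0.016883)/(-0.275945) = 0.638818

0.6388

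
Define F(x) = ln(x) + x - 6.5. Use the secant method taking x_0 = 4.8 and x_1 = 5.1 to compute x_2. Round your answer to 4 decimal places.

4.9093

F(4.8) = -0.131384, F(5.1) = 0.229241
x_2 = 5.100000 − 0.229241·(5.100000 − 4.800000) / (0.229241 − (-0.131384)) = 5.100000 − (0.068772)/(0.360625) = 4.909297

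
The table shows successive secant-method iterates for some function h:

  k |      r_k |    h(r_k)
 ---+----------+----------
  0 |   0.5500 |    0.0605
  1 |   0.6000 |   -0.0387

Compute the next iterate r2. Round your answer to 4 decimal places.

r2 = 0.6000 − (-0.0387)·(0.6000 − 0.5500) / (-0.0387 − 0.0605)
   = 0.6000 − (-0.001935)/(-0.099200) = 0.580494

0.5805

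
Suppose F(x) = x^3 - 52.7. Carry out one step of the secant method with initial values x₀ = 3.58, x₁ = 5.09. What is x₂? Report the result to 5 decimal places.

3.69971

F(3.58) = -6.8172880, F(5.09) = 79.1722290
x₂ = 5.0900000 − 79.1722290·(5.0900000 − 3.5800000) / (79.1722290 − (-6.8172880)) = 5.0900000 − (119.5500658)/(85.9895170) = 3.6997135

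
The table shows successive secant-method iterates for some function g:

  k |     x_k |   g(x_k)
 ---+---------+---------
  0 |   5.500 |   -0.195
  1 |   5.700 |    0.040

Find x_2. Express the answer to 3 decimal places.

x_2 = 5.700 − 0.040·(5.700 − 5.500) / (0.040 − (-0.195))
   = 5.700 − (0.00800)/(0.23500) = 5.66596

5.666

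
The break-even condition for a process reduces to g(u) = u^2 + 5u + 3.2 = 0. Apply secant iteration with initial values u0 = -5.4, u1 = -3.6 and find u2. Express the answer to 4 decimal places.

g(-5.4) = 5.360000, g(-3.6) = -1.840000
u2 = -3.600000 − (-1.840000)·(-3.600000 − (-5.400000)) / (-1.840000 − 5.360000) = -3.600000 − (-3.312000)/(-7.200000) = -4.060000

-4.0600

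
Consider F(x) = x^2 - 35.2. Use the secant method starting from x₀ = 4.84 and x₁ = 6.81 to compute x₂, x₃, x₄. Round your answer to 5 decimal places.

F(4.84) = -11.7744000, F(6.81) = 11.1761000
x₂ = 6.8100000 − 11.1761000·(6.8100000 − 4.8400000) / (11.1761000 − (-11.7744000)) = 6.8100000 − (22.0169170)/(22.9505000) = 5.8506781
F(5.8506781) = -0.9695656
x₃ = 5.8506781 − (-0.9695656)·(5.8506781 − 6.8100000) / (-0.9695656 − 11.1761000) = 5.8506781 − (0.9301255)/(-12.1456656) = 5.9272590
F(5.9272590) = -0.0676011
x₄ = 5.9272590 − (-0.0676011)·(5.9272590 − 5.8506781) / (-0.0676011 − (-0.9695656)) = 5.9272590 − (-0.0051769)/(0.9019646) = 5.9329986

5.85068, 5.92726, 5.93300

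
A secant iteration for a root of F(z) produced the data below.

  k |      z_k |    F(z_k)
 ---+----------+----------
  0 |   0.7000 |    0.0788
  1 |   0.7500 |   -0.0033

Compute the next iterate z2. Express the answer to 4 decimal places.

0.7480

z2 = 0.7500 − (-0.0033)·(0.7500 − 0.7000) / (-0.0033 − 0.0788)
   = 0.7500 − (-0.000165)/(-0.082100) = 0.747990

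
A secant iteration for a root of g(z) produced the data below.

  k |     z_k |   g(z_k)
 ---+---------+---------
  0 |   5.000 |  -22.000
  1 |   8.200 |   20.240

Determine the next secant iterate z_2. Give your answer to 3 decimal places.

z_2 = 8.200 − 20.240·(8.200 − 5.000) / (20.240 − (-22.000))
   = 8.200 − (64.76800)/(42.24000) = 6.66667

6.667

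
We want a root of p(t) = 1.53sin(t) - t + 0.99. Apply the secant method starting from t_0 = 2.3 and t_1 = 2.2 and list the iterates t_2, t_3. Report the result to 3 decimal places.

2.214, 2.214

p(2.3) = -0.16907, p(2.2) = 0.02700
t_2 = 2.20000 − 0.02700·(2.20000 − 2.30000) / (0.02700 − (-0.16907)) = 2.20000 − (-0.00270)/(0.19607) = 2.21377
p(2.21377) = 0.00071
t_3 = 2.21377 − 0.00071·(2.21377 − 2.20000) / (0.00071 − 0.02700) = 2.21377 − (0.00001)/(-0.02629) = 2.21414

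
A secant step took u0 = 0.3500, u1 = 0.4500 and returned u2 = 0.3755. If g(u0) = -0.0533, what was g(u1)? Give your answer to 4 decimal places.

0.1557

The secant line through (0.3500, -0.0533) and (0.4500, g(u1)) crosses zero at u2 = 0.3755.
So (0.3500, -0.0533), (0.4500, g(u1)), (0.3755, 0) are collinear:
g(u1) = -0.0533 · (0.4500 − 0.3755) / (0.3500 − 0.3755) = -0.0533 · (0.074500)/(-0.025500) = 0.155720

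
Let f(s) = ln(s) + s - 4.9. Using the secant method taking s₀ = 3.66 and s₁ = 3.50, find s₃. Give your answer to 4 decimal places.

f(3.66) = 0.057463, f(3.50) = -0.147237
s₂ = 3.500000 − (-0.147237)·(3.500000 − 3.660000) / (-0.147237 − 0.057463) = 3.500000 − (0.023558)/(-0.204700) = 3.615085
f(3.615085) = 0.000200
s₃ = 3.615085 − 0.000200·(3.615085 − 3.500000) / (0.000200 − (-0.147237)) = 3.615085 − (0.000023)/(0.147437) = 3.614929

3.6149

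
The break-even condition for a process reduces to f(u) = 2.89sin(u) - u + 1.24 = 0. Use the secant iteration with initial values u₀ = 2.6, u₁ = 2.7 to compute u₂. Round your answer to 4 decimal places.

f(2.6) = 0.129799, f(2.7) = -0.224872
u₂ = 2.700000 − (-0.224872)·(2.700000 − 2.600000) / (-0.224872 − 0.129799) = 2.700000 − (-0.022487)/(-0.354671) = 2.636597

2.6366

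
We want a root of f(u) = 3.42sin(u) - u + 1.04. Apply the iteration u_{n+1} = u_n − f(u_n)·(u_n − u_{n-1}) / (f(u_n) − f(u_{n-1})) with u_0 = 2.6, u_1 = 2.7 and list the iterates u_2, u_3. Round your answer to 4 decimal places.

2.6506, 2.6511

f(2.6) = 0.203015, f(2.7) = -0.198361
u_2 = 2.700000 − (-0.198361)·(2.700000 − 2.600000) / (-0.198361 − 0.203015) = 2.700000 − (-0.019836)/(-0.401376) = 2.650580
f(2.650580) = 0.002017
u_3 = 2.650580 − 0.002017·(2.650580 − 2.700000) / (0.002017 − (-0.198361)) = 2.650580 − (-0.000100)/(0.200377) = 2.651077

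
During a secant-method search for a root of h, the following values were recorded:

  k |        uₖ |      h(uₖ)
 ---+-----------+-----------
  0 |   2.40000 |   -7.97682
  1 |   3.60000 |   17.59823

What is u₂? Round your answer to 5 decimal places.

u₂ = 3.60000 − 17.59823·(3.60000 − 2.40000) / (17.59823 − (-7.97682))
   = 3.60000 − (21.1178760)/(25.5750500) = 2.7742782

2.77428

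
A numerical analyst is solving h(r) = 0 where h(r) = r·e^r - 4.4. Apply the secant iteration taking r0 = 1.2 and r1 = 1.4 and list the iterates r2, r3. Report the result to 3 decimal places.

1.249, 1.254

h(1.2) = -0.41586, h(1.4) = 1.27728
r2 = 1.40000 − 1.27728·(1.40000 − 1.20000) / (1.27728 − (-0.41586)) = 1.40000 − (0.25546)/(1.69314) = 1.24912
h(1.24912) = -0.04396
r3 = 1.24912 − (-0.04396)·(1.24912 − 1.40000) / (-0.04396 − 1.27728) = 1.24912 − (0.00663)/(-1.32123) = 1.25414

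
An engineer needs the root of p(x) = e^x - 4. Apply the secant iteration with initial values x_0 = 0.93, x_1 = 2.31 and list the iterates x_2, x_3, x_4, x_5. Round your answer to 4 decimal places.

p(0.93) = -1.465491, p(2.31) = 6.074425
x_2 = 2.310000 − 6.074425·(2.310000 − 0.930000) / (6.074425 − (-1.465491)) = 2.310000 − (8.382706)/(7.539915) = 1.198223
p(1.198223) = -0.685778
x_3 = 1.198223 − (-0.685778)·(1.198223 − 2.310000) / (-0.685778 − 6.074425) = 1.198223 − (0.762433)/(-6.760203) = 1.311005
p(1.311005) = -0.290099
x_4 = 1.311005 − (-0.290099)·(1.311005 − 1.198223) / (-0.290099 − (-0.685778)) = 1.311005 − (-0.032718)/(0.395680) = 1.393693
p(1.393693) = 0.029706
x_5 = 1.393693 − 0.029706·(1.393693 − 1.311005) / (0.029706 − (-0.290099)) = 1.393693 − (0.002456)/(0.319805) = 1.386013

1.1982, 1.3110, 1.3937, 1.3860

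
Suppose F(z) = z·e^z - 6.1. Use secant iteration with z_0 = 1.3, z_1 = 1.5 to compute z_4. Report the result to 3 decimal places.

F(1.3) = -1.32991, F(1.5) = 0.62253
z_2 = 1.50000 − 0.62253·(1.50000 − 1.30000) / (0.62253 − (-1.32991)) = 1.50000 − (0.12451)/(1.95245) = 1.43623
F(1.43623) = -0.06092
z_3 = 1.43623 − (-0.06092)·(1.43623 − 1.50000) / (-0.06092 − 0.62253) = 1.43623 − (0.00388)/(-0.68345) = 1.44191
F(1.44191) = -0.00246
z_4 = 1.44191 − (-0.00246)·(1.44191 − 1.43623) / (-0.00246 − (-0.06092)) = 1.44191 − (-0.00001)/(0.05846) = 1.44215

1.442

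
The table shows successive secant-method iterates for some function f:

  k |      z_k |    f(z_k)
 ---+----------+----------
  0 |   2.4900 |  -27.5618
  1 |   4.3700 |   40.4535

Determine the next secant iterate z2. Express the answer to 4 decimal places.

z2 = 4.3700 − 40.4535·(4.3700 − 2.4900) / (40.4535 − (-27.5618))
   = 4.3700 − (76.052580)/(68.015300) = 3.251831

3.2518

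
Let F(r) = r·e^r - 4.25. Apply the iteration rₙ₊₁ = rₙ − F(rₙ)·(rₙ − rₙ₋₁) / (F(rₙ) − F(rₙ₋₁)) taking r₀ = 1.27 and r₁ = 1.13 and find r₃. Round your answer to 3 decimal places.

1.236

F(1.27) = 0.27228, F(1.13) = -0.75191
r₂ = 1.13000 − (-0.75191)·(1.13000 − 1.27000) / (-0.75191 − 0.27228) = 1.13000 − (0.10527)/(-1.02419) = 1.23278
F(1.23278) = -0.02063
r₃ = 1.23278 − (-0.02063)·(1.23278 − 1.13000) / (-0.02063 − (-0.75191)) = 1.23278 − (-0.00212)/(0.73128) = 1.23568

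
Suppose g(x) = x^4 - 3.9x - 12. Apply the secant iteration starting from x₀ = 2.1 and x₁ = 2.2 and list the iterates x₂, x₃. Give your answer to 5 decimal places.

2.12068, 2.12192

g(2.1) = -0.7419000, g(2.2) = 2.8456000
x₂ = 2.2000000 − 2.8456000·(2.2000000 − 2.1000000) / (2.8456000 − (-0.7419000)) = 2.2000000 − (0.2845600)/(3.5875000) = 2.1206801
g(2.1206801) = -0.0450869
x₃ = 2.1206801 − (-0.0450869)·(2.1206801 − 2.2000000) / (-0.0450869 − 2.8456000) = 2.1206801 − (0.0035763)/(-2.8906869) = 2.1219173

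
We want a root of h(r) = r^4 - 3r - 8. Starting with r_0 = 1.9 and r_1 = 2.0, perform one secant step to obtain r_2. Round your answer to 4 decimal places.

h(1.9) = -0.667900, h(2.0) = 2.000000
r_2 = 2.000000 − 2.000000·(2.000000 − 1.900000) / (2.000000 − (-0.667900)) = 2.000000 − (0.200000)/(2.667900) = 1.925035

1.9250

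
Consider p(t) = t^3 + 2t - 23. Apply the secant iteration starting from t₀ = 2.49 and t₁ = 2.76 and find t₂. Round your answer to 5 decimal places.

p(2.49) = -2.5817510, p(2.76) = 3.5445760
t₂ = 2.7600000 − 3.5445760·(2.7600000 − 2.4900000) / (3.5445760 − (-2.5817510)) = 2.7600000 − (0.9570355)/(6.1263270) = 2.6037831

2.60378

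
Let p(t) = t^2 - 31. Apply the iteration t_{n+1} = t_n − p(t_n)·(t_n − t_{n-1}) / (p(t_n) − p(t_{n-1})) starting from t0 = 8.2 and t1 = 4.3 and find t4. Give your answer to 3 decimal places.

p(8.2) = 36.24000, p(4.3) = -12.51000
t2 = 4.30000 − (-12.51000)·(4.30000 − 8.20000) / (-12.51000 − 36.24000) = 4.30000 − (48.78900)/(-48.75000) = 5.30080
p(5.30080) = -2.90152
t3 = 5.30080 − (-2.90152)·(5.30080 − 4.30000) / (-2.90152 − (-12.51000)) = 5.30080 − (-2.90384)/(9.60848) = 5.60302
p(5.60302) = 0.39379
t4 = 5.60302 − 0.39379·(5.60302 − 5.30080) / (0.39379 − (-2.90152)) = 5.60302 − (0.11901)/(3.29531) = 5.56690

5.567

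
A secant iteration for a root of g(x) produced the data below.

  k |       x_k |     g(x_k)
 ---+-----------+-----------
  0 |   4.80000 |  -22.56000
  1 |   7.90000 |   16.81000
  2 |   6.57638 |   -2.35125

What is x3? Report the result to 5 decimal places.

6.73880

x3 = 6.57638 − (-2.35125)·(6.57638 − 7.90000) / (-2.35125 − 16.81000)
   = 6.57638 − (3.1121615)/(-19.1612500) = 6.7387995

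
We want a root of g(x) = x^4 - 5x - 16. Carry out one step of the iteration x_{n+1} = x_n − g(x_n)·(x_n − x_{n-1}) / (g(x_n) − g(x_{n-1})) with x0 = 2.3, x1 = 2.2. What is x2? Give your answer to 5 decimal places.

2.28807

g(2.3) = 0.4841000, g(2.2) = -3.5744000
x2 = 2.2000000 − (-3.5744000)·(2.2000000 − 2.3000000) / (-3.5744000 − 0.4841000) = 2.2000000 − (0.3574400)/(-4.0585000) = 2.2880719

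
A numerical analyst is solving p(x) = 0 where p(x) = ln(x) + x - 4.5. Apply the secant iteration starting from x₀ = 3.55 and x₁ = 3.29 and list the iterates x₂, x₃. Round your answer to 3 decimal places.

p(3.55) = 0.31695, p(3.29) = -0.01911
x₂ = 3.29000 − (-0.01911)·(3.29000 − 3.55000) / (-0.01911 − 0.31695) = 3.29000 − (0.00497)/(-0.33606) = 3.30479
p(3.30479) = 0.00016
x₃ = 3.30479 − 0.00016·(3.30479 − 3.29000) / (0.00016 − (-0.01911)) = 3.30479 − (0.00000)/(0.01927) = 3.30466

3.305, 3.305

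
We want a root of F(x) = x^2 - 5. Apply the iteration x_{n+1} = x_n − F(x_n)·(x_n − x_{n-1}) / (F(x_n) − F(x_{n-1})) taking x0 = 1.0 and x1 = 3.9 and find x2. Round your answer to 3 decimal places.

F(1.0) = -4.00000, F(3.9) = 10.21000
x2 = 3.90000 − 10.21000·(3.90000 − 1.00000) / (10.21000 − (-4.00000)) = 3.90000 − (29.60900)/(14.21000) = 1.81633

1.816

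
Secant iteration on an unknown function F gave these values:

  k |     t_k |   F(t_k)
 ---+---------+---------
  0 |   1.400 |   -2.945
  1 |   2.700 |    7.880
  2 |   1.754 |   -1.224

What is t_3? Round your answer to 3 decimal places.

1.881

t_3 = 1.754 − (-1.224)·(1.754 − 2.700) / (-1.224 − 7.880)
   = 1.754 − (1.15790)/(-9.10400) = 1.88119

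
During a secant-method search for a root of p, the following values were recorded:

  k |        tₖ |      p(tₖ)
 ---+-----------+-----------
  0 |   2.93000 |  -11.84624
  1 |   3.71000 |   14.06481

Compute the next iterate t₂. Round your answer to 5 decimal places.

t₂ = 3.71000 − 14.06481·(3.71000 − 2.93000) / (14.06481 − (-11.84624))
   = 3.71000 − (10.9705518)/(25.9110500) = 3.2866072

3.28661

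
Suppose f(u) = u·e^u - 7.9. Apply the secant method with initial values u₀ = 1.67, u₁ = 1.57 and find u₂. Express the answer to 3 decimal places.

1.597

f(1.67) = 0.97132, f(1.57) = -0.35356
u₂ = 1.57000 − (-0.35356)·(1.57000 − 1.67000) / (-0.35356 − 0.97132) = 1.57000 − (0.03536)/(-1.32488) = 1.59669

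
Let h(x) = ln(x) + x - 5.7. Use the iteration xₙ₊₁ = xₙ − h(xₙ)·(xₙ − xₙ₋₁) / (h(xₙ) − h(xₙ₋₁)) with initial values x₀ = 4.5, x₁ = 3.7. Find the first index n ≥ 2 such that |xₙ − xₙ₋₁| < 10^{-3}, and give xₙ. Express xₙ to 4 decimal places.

n = 4, xₙ = 4.2525

h(4.5) = 0.304077, h(3.7) = -0.691667
x₂ = 3.700000 − (-0.691667)·(-0.800000)/(-0.995745) = 4.255698;  |Δ| = 0.555698
h(4.255698) = 0.003957
x₃ = 4.255698 − 0.003957·(0.555698)/(0.695625) = 4.252537;  |Δ| = 0.003161
h(4.252537) = 0.000053
x₄ = 4.252537 − 0.000053·(-0.003161)/(-0.003904) = 4.252494;  |Δ| = 0.000043
|x₄ − x₃| = 0.000043 < 10^{-3}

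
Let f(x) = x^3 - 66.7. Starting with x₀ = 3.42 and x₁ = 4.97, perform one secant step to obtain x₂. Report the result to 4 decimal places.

f(3.42) = -26.698312, f(4.97) = 56.063473
x₂ = 4.970000 − 56.063473·(4.970000 − 3.420000) / (56.063473 − (-26.698312)) = 4.970000 − (86.898383)/(82.761785) = 3.920018

3.9200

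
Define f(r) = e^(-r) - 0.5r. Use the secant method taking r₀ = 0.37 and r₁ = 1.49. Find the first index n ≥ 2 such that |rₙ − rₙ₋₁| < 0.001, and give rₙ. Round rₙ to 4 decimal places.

f(0.37) = 0.505734, f(1.49) = -0.519627
r₂ = 1.490000 − (-0.519627)·(1.120000)/(-1.025362) = 0.922412;  |Δ| = 0.567588
f(0.922412) = -0.063647
r₃ = 0.922412 − (-0.063647)·(-0.567588)/(0.455980) = 0.843186;  |Δ| = 0.079226
f(0.843186) = 0.008744
r₄ = 0.843186 − 0.008744·(-0.079226)/(0.072391) = 0.852756;  |Δ| = 0.009569
f(0.852756) = -0.000139
r₅ = 0.852756 − (-0.000139)·(0.009569)/(-0.008883) = 0.852606;  |Δ| = 0.000150
|r₅ − r₄| = 0.000150 < 0.001

n = 5, rₙ = 0.8526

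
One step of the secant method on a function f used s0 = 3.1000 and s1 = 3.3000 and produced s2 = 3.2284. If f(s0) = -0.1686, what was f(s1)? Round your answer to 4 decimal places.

0.0940

The secant line through (3.1000, -0.1686) and (3.3000, f(s1)) crosses zero at s2 = 3.2284.
So (3.1000, -0.1686), (3.3000, f(s1)), (3.2284, 0) are collinear:
f(s1) = -0.1686 · (3.3000 − 3.2284) / (3.1000 − 3.2284) = -0.1686 · (0.071600)/(-0.128400) = 0.094017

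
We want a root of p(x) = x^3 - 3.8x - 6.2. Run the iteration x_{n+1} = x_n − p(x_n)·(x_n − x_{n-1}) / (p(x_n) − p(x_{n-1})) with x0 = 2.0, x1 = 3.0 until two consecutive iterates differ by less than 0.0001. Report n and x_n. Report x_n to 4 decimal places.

p(2.0) = -5.800000, p(3.0) = 9.400000
x2 = 3.000000 − 9.400000·(1.000000)/(15.200000) = 2.381579;  |Δ| = 0.618421
p(2.381579) = -1.741879
x3 = 2.381579 − (-1.741879)·(-0.618421)/(-11.141879) = 2.478261;  |Δ| = 0.096682
p(2.478261) = -0.396471
x4 = 2.478261 − (-0.396471)·(0.096682)/(1.345408) = 2.506751;  |Δ| = 0.028491
p(2.506751) = 0.026271
x5 = 2.506751 − 0.026271·(0.028491)/(0.422742) = 2.504981;  |Δ| = 0.001771
p(2.504981) = -0.000354
x6 = 2.504981 − (-0.000354)·(-0.001771)/(-0.026625) = 2.505004;  |Δ| = 0.000024
|x6 − x5| = 0.000024 < 0.0001

n = 6, x_n = 2.5050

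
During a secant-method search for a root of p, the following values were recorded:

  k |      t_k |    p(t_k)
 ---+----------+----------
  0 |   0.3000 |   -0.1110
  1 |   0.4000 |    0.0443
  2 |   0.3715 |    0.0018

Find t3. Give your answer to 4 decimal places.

t3 = 0.3715 − 0.0018·(0.3715 − 0.4000) / (0.0018 − 0.0443)
   = 0.3715 − (-0.000051)/(-0.042500) = 0.370293

0.3703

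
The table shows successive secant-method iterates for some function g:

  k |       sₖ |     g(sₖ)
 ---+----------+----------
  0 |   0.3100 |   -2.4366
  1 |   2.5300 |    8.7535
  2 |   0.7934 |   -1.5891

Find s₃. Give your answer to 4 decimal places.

s₃ = 0.7934 − (-1.5891)·(0.7934 − 2.5300) / (-1.5891 − 8.7535)
   = 0.7934 − (2.759631)/(-10.342600) = 1.060222

1.0602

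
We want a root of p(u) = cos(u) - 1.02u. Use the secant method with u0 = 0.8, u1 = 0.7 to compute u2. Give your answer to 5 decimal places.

p(0.8) = -0.1192933, p(0.7) = 0.0508422
u2 = 0.7000000 − 0.0508422·(0.7000000 − 0.8000000) / (0.0508422 − (-0.1192933)) = 0.7000000 − (-0.0050842)/(0.1701355) = 0.7298834

0.72988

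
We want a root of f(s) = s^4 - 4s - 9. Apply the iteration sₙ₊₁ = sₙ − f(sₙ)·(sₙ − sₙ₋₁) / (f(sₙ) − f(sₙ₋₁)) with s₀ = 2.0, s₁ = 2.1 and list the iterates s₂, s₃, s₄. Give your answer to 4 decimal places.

2.0328, 2.0346, 2.0347

f(2.0) = -1.000000, f(2.1) = 2.048100
s₂ = 2.100000 − 2.048100·(2.100000 − 2.000000) / (2.048100 − (-1.000000)) = 2.100000 − (0.204810)/(3.048100) = 2.032807
f(2.032807) = -0.055280
s₃ = 2.032807 − (-0.055280)·(2.032807 − 2.100000) / (-0.055280 − 2.048100) = 2.032807 − (0.003714)/(-2.103380) = 2.034573
f(2.034573) = -0.002930
s₄ = 2.034573 − (-0.002930)·(2.034573 − 2.032807) / (-0.002930 − (-0.055280)) = 2.034573 − (-0.000005)/(0.052350) = 2.034672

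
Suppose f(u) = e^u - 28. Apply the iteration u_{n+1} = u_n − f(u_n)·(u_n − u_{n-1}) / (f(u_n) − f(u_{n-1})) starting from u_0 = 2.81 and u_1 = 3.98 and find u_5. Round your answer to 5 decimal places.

3.33211

f(2.81) = -11.3900818, f(3.98) = 25.5170342
u_2 = 3.9800000 − 25.5170342·(3.9800000 − 2.8100000) / (25.5170342 − (-11.3900818)) = 3.9800000 − (29.8549300)/(36.9071160) = 3.1710793
f(3.1710793) = -4.1668063
u_3 = 3.1710793 − (-4.1668063)·(3.1710793 − 3.9800000) / (-4.1668063 − 25.5170342) = 3.1710793 − (3.3706159)/(-29.6838405) = 3.2846298
f(3.2846298) = -1.3009006
u_4 = 3.2846298 − (-1.3009006)·(3.2846298 − 3.1710793) / (-1.3009006 − (-4.1668063)) = 3.2846298 − (-0.1477180)/(2.8659057) = 3.3361730
f(3.3361730) = 0.1113395
u_5 = 3.3361730 − 0.1113395·(3.3361730 − 3.2846298) / (0.1113395 − (-1.3009006)) = 3.3361730 − (0.0057388)/(1.4122401) = 3.3321094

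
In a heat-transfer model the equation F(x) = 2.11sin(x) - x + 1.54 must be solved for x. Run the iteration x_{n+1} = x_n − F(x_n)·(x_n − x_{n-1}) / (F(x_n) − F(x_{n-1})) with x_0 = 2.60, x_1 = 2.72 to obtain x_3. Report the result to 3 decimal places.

F(2.60) = 0.02771, F(2.72) = -0.31656
x_2 = 2.72000 − (-0.31656)·(2.72000 − 2.60000) / (-0.31656 − 0.02771) = 2.72000 − (-0.03799)/(-0.34427) = 2.60966
F(2.60966) = 0.00054
x_3 = 2.60966 − 0.00054·(2.60966 − 2.72000) / (0.00054 − (-0.31656)) = 2.60966 − (-0.00006)/(0.31710) = 2.60985

2.610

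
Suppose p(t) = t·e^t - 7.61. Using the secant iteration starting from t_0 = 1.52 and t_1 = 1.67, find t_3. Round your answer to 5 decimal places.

p(1.52) = -0.6602177, p(1.67) = 1.2613202
t_2 = 1.6700000 − 1.2613202·(1.6700000 − 1.5200000) / (1.2613202 − (-0.6602177)) = 1.6700000 − (0.1891980)/(1.9215379) = 1.5715382
p(1.5715382) = -0.0445402
t_3 = 1.5715382 − (-0.0445402)·(1.5715382 − 1.6700000) / (-0.0445402 − 1.2613202) = 1.5715382 − (0.0043855)/(-1.3058604) = 1.5748966

1.57490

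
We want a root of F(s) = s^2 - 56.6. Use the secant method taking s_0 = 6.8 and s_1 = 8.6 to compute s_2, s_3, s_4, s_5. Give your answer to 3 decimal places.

F(6.8) = -10.36000, F(8.6) = 17.36000
s_2 = 8.60000 − 17.36000·(8.60000 − 6.80000) / (17.36000 − (-10.36000)) = 8.60000 − (31.24800)/(27.72000) = 7.47273
F(7.47273) = -0.75835
s_3 = 7.47273 − (-0.75835)·(7.47273 − 8.60000) / (-0.75835 − 17.36000) = 7.47273 − (0.85486)/(-18.11835) = 7.51991
F(7.51991) = -0.05096
s_4 = 7.51991 − (-0.05096)·(7.51991 − 7.47273) / (-0.05096 − (-0.75835)) = 7.51991 − (-0.00240)/(0.70739) = 7.52331
F(7.52331) = 0.00017
s_5 = 7.52331 − 0.00017·(7.52331 − 7.51991) / (0.00017 − (-0.05096)) = 7.52331 − (0.00000)/(0.05113) = 7.52330

7.473, 7.520, 7.523, 7.523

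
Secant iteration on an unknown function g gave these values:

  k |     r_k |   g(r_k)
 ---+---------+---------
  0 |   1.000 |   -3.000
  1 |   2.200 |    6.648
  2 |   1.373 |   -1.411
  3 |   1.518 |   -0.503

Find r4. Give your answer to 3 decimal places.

r4 = 1.518 − (-0.503)·(1.518 − 1.373) / (-0.503 − (-1.411))
   = 1.518 − (-0.07294)/(0.90800) = 1.59832

1.598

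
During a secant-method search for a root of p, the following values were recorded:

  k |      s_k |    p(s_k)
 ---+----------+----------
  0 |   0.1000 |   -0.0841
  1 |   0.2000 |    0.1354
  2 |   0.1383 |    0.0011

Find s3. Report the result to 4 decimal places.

0.1378

s3 = 0.1383 − 0.0011·(0.1383 − 0.2000) / (0.0011 − 0.1354)
   = 0.1383 − (-0.000068)/(-0.134300) = 0.137795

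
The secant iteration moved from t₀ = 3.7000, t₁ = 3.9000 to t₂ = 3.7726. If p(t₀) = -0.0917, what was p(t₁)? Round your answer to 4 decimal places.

0.1609

The secant line through (3.7000, -0.0917) and (3.9000, p(t₁)) crosses zero at t₂ = 3.7726.
So (3.7000, -0.0917), (3.9000, p(t₁)), (3.7726, 0) are collinear:
p(t₁) = -0.0917 · (3.9000 − 3.7726) / (3.7000 − 3.7726) = -0.0917 · (0.127400)/(-0.072600) = 0.160917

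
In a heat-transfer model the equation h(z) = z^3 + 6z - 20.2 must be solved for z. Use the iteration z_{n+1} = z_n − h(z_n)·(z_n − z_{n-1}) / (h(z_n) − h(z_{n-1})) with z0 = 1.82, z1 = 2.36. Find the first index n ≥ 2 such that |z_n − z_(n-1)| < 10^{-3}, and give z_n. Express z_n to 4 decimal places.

h(1.82) = -3.251432, h(2.36) = 7.104256
z2 = 2.360000 − 7.104256·(0.540000)/(10.355688) = 1.989547;  |Δ| = 0.370453
h(1.989547) = -0.387504
z3 = 1.989547 − (-0.387504)·(-0.370453)/(-7.491760) = 2.008708;  |Δ| = 0.019161
h(2.008708) = -0.042799
z4 = 2.008708 − (-0.042799)·(0.019161)/(0.344705) = 2.011087;  |Δ| = 0.002379
h(2.011087) = 0.000308
z5 = 2.011087 − 0.000308·(0.002379)/(0.043107) = 2.011070;  |Δ| = 0.000017
|z5 − z4| = 0.000017 < 10^{-3}

n = 5, z_n = 2.0111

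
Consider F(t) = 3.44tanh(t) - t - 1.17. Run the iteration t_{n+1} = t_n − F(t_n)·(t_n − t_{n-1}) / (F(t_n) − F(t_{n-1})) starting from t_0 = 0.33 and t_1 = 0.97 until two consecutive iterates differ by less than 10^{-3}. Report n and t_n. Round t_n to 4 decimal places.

n = 6, t_n = 0.5489

F(0.33) = -0.404289, F(0.97) = 0.435543
t_2 = 0.970000 − 0.435543·(0.640000)/(0.839831) = 0.638091;  |Δ| = 0.331909
F(0.638091) = 0.130688
t_3 = 0.638091 − 0.130688·(-0.331909)/(-0.304855) = 0.495806;  |Δ| = 0.142285
F(0.495806) = -0.087491
t_4 = 0.495806 − (-0.087491)·(-0.142285)/(-0.218179) = 0.552863;  |Δ| = 0.057057
F(0.552863) = 0.006298
t_5 = 0.552863 − 0.006298·(0.057057)/(0.093789) = 0.549032;  |Δ| = 0.003831
F(0.549032) = 0.000261
t_6 = 0.549032 − 0.000261·(-0.003831)/(-0.006037) = 0.548867;  |Δ| = 0.000165
|t_6 − t_5| = 0.000165 < 10^{-3}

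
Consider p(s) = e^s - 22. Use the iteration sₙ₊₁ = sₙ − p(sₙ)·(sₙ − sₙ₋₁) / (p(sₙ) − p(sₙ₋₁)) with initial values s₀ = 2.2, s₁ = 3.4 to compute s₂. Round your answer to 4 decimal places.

p(2.2) = -12.974987, p(3.4) = 7.964100
s₂ = 3.400000 − 7.964100·(3.400000 − 2.200000) / (7.964100 − (-12.974987)) = 3.400000 − (9.556920)/(20.939087) = 2.943585

2.9436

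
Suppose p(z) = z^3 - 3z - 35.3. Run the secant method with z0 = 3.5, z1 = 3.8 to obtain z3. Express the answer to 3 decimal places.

p(3.5) = -2.92500, p(3.8) = 8.17200
z2 = 3.80000 − 8.17200·(3.80000 − 3.50000) / (8.17200 − (-2.92500)) = 3.80000 − (2.45160)/(11.09700) = 3.57908
p(3.57908) = -0.19005
z3 = 3.57908 − (-0.19005)·(3.57908 − 3.80000) / (-0.19005 − 8.17200) = 3.57908 − (0.04199)/(-8.36205) = 3.58410

3.584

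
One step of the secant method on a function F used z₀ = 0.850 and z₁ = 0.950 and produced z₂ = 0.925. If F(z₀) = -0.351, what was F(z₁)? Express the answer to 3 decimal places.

0.117

The secant line through (0.850, -0.351) and (0.950, F(z₁)) crosses zero at z₂ = 0.925.
So (0.850, -0.351), (0.950, F(z₁)), (0.925, 0) are collinear:
F(z₁) = -0.351 · (0.950 − 0.925) / (0.850 − 0.925) = -0.351 · (0.02500)/(-0.07500) = 0.11700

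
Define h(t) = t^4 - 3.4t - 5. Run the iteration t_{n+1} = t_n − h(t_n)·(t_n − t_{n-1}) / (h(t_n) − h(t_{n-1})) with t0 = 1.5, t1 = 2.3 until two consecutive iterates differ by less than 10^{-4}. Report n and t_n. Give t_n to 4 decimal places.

n = 7, t_n = 1.8303

h(1.5) = -5.037500, h(2.3) = 15.164100
t2 = 2.300000 − 15.164100·(0.800000)/(20.201600) = 1.699489;  |Δ| = 0.600511
h(1.699489) = -2.436198
t3 = 1.699489 − (-2.436198)·(-0.600511)/(-17.600298) = 1.782611;  |Δ| = 0.083122
h(1.782611) = -0.963094
t4 = 1.782611 − (-0.963094)·(0.083122)/(1.473104) = 1.836954;  |Δ| = 0.054344
h(1.836954) = 0.140938
t5 = 1.836954 − 0.140938·(0.054344)/(1.104033) = 1.830017;  |Δ| = 0.006937
h(1.830017) = -0.006512
t6 = 1.830017 − (-0.006512)·(-0.006937)/(-0.147450) = 1.830323;  |Δ| = 0.000306
h(1.830323) = -0.000041
t7 = 1.830323 − (-0.000041)·(0.000306)/(0.006471) = 1.830325;  |Δ| = 0.000002
|t7 − t6| = 0.000002 < 10^{-4}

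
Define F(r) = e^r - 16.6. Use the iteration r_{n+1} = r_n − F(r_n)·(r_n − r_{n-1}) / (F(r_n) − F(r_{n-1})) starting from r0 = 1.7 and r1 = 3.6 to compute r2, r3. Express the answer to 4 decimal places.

2.3792, 2.6538

F(1.7) = -11.126053, F(3.6) = 19.998234
r2 = 3.600000 − 19.998234·(3.600000 − 1.700000) / (19.998234 − (-11.126053)) = 3.600000 − (37.996645)/(31.124287) = 2.379196
F(2.379196) = -5.803778
r3 = 2.379196 − (-5.803778)·(2.379196 − 3.600000) / (-5.803778 − 19.998234) = 2.379196 − (7.085274)/(-25.802012) = 2.653798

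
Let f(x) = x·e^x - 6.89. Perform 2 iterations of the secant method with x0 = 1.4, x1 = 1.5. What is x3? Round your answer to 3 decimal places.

1.515

f(1.4) = -1.21272, f(1.5) = -0.16747
x2 = 1.50000 − (-0.16747)·(1.50000 − 1.40000) / (-0.16747 − (-1.21272)) = 1.50000 − (-0.01675)/(1.04525) = 1.51602
f(1.51602) = 0.01407
x3 = 1.51602 − 0.01407·(1.51602 − 1.50000) / (0.01407 − (-0.16747)) = 1.51602 − (0.00023)/(0.18154) = 1.51478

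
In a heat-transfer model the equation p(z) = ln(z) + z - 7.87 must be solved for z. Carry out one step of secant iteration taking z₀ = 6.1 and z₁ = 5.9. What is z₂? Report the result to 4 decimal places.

6.0672

p(6.1) = 0.038289, p(5.9) = -0.195048
z₂ = 5.900000 − (-0.195048)·(5.900000 − 6.100000) / (-0.195048 − 0.038289) = 5.900000 − (0.039010)/(-0.233336) = 6.067181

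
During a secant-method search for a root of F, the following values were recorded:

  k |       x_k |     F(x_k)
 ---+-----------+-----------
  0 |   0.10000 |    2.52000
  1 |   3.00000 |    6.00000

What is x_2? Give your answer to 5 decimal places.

x_2 = 3.00000 − 6.00000·(3.00000 − 0.10000) / (6.00000 − 2.52000)
   = 3.00000 − (17.4000000)/(3.4800000) = -2.0000000

-2.00000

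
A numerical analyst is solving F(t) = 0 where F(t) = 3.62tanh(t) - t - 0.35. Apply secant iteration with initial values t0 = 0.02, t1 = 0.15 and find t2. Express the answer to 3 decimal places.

F(0.02) = -0.29761, F(0.15) = 0.03896
t2 = 0.15000 − 0.03896·(0.15000 − 0.02000) / (0.03896 − (-0.29761)) = 0.15000 − (0.00507)/(0.33657) = 0.13495

0.135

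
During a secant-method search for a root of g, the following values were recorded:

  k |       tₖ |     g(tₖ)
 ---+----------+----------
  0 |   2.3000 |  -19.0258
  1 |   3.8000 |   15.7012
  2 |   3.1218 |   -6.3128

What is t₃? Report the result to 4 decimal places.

3.3163

t₃ = 3.1218 − (-6.3128)·(3.1218 − 3.8000) / (-6.3128 − 15.7012)
   = 3.1218 − (4.281341)/(-22.014000) = 3.316283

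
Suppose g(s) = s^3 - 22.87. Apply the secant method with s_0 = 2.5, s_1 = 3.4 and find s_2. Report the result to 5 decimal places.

g(2.5) = -7.2450000, g(3.4) = 16.4340000
s_2 = 3.4000000 − 16.4340000·(3.4000000 − 2.5000000) / (16.4340000 − (-7.2450000)) = 3.4000000 − (14.7906000)/(23.6790000) = 2.7753706

2.77537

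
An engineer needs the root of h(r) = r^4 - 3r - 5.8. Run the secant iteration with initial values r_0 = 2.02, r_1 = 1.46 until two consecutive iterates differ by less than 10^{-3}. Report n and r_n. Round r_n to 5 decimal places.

h(2.02) = 4.7896642, h(1.46) = -5.6362814
r_2 = 1.4600000 − (-5.6362814)·(-0.5600000)/(-10.4259456) = 1.7627368;  |Δ| = 0.3027368
h(1.7627368) = -1.4332632
r_3 = 1.7627368 − (-1.4332632)·(0.3027368)/(4.2030182) = 1.8659725;  |Δ| = 0.1032357
h(1.8659725) = 0.7253860
r_4 = 1.8659725 − 0.7253860·(0.1032357)/(2.1586492) = 1.8312815;  |Δ| = 0.0346910
h(1.8312815) = -0.0472654
r_5 = 1.8312815 − (-0.0472654)·(-0.0346910)/(-0.7726514) = 1.8334037;  |Δ| = 0.0021222
h(1.8334037) = -0.0014095
r_6 = 1.8334037 − (-0.0014095)·(0.0021222)/(0.0458560) = 1.8334689;  |Δ| = 0.0000652
|r_6 − r_5| = 0.0000652 < 10^{-3}

n = 6, r_n = 1.83347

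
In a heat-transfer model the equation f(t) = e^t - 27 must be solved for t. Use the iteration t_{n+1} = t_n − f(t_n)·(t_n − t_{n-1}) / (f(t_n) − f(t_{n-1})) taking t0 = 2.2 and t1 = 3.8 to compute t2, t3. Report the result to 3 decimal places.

3.006, 3.226

f(2.2) = -17.97499, f(3.8) = 17.70118
t2 = 3.80000 − 17.70118·(3.80000 − 2.20000) / (17.70118 − (-17.97499)) = 3.80000 − (28.32190)/(35.67617) = 3.00614
f(3.00614) = -6.79076
t3 = 3.00614 − (-6.79076)·(3.00614 − 3.80000) / (-6.79076 − 17.70118) = 3.00614 − (5.39092)/(-24.49195) = 3.22625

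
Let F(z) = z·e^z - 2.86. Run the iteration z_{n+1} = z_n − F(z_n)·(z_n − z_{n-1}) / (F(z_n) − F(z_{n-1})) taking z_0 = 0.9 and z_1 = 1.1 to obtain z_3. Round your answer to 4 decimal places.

1.0252

F(0.9) = -0.646357, F(1.1) = 0.444583
z_2 = 1.100000 − 0.444583·(1.100000 − 0.900000) / (0.444583 − (-0.646357)) = 1.100000 − (0.088917)/(1.090940) = 1.018495
F(1.018495) = -0.039760
z_3 = 1.018495 − (-0.039760)·(1.018495 − 1.100000) / (-0.039760 − 0.444583) = 1.018495 − (0.003241)/(-0.484343) = 1.025186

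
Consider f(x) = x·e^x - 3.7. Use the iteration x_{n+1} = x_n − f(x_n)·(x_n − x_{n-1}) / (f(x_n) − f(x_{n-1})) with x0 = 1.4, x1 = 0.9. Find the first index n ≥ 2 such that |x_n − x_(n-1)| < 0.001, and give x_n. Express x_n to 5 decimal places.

f(1.4) = 1.9772800, f(0.9) = -1.4863572
x2 = 0.9000000 − (-1.4863572)·(-0.5000000)/(-3.4636372) = 1.1145660;  |Δ| = 0.2145660
f(1.1145660) = -0.3025301
x3 = 1.1145660 − (-0.3025301)·(0.2145660)/(1.1838271) = 1.1693988;  |Δ| = 0.0548329
f(1.1693988) = 0.0655301
x4 = 1.1693988 − 0.0655301·(0.0548329)/(0.3680603) = 1.1596363;  |Δ| = 0.0097625
f(1.1596363) = -0.0021827
x5 = 1.1596363 − (-0.0021827)·(-0.0097625)/(-0.0677129) = 1.1599510;  |Δ| = 0.0003147
|x5 − x4| = 0.0003147 < 0.001

n = 5, x_n = 1.15995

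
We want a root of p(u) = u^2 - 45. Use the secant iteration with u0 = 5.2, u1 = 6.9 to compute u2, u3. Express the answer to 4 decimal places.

6.6843, 6.7079

p(5.2) = -17.960000, p(6.9) = 2.610000
u2 = 6.900000 − 2.610000·(6.900000 − 5.200000) / (2.610000 − (-17.960000)) = 6.900000 − (4.437000)/(20.570000) = 6.684298
p(6.684298) = -0.320167
u3 = 6.684298 − (-0.320167)·(6.684298 − 6.900000) / (-0.320167 − 2.610000) = 6.684298 − (0.069061)/(-2.930167) = 6.707866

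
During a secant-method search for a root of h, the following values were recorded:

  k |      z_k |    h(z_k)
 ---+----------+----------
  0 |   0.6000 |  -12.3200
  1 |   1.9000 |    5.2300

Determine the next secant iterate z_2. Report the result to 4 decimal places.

z_2 = 1.9000 − 5.2300·(1.9000 − 0.6000) / (5.2300 − (-12.3200))
   = 1.9000 − (6.799000)/(17.550000) = 1.512593

1.5126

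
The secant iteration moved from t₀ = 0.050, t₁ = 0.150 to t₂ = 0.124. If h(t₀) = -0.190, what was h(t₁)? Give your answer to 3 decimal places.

The secant line through (0.050, -0.190) and (0.150, h(t₁)) crosses zero at t₂ = 0.124.
So (0.050, -0.190), (0.150, h(t₁)), (0.124, 0) are collinear:
h(t₁) = -0.190 · (0.150 − 0.124) / (0.050 − 0.124) = -0.190 · (0.02600)/(-0.07400) = 0.06676

0.067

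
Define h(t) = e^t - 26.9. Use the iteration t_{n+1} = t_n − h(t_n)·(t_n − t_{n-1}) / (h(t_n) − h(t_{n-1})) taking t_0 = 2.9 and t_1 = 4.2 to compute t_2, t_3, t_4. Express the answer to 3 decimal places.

3.134, 3.230, 3.297

h(2.9) = -8.72585, h(4.2) = 39.78633
t_2 = 4.20000 − 39.78633·(4.20000 − 2.90000) / (39.78633 − (-8.72585)) = 4.20000 − (51.72223)/(48.51219) = 3.13383
h(3.13383) = -3.93824
t_3 = 3.13383 − (-3.93824)·(3.13383 − 4.20000) / (-3.93824 − 39.78633) = 3.13383 − (4.19883)/(-43.72457) = 3.22986
h(3.22986) = -1.62390
t_4 = 3.22986 − (-1.62390)·(3.22986 − 3.13383) / (-1.62390 − (-3.93824)) = 3.22986 − (-0.15594)/(2.31434) = 3.29724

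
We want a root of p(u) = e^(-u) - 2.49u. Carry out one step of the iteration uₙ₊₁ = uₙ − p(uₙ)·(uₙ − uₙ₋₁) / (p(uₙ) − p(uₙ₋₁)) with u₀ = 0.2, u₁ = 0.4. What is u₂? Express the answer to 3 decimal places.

0.299

p(0.2) = 0.32073, p(0.4) = -0.32568
u₂ = 0.40000 − (-0.32568)·(0.40000 − 0.20000) / (-0.32568 − 0.32073) = 0.40000 − (-0.06514)/(-0.64641) = 0.29923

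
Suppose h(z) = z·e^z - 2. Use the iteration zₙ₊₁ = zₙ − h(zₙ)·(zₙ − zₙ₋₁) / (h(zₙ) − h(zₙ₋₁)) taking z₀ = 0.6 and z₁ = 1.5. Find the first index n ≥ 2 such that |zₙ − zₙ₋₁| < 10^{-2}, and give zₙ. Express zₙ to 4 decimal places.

n = 5, zₙ = 0.8525

h(0.6) = -0.906729, h(1.5) = 4.722534
z₂ = 1.500000 − 4.722534·(0.900000)/(5.629262) = 0.744967;  |Δ| = 0.755033
h(0.744967) = -0.430823
z₃ = 0.744967 − (-0.430823)·(-0.755033)/(-5.153357) = 0.808088;  |Δ| = 0.063121
h(0.808088) = -0.186963
z₄ = 0.808088 − (-0.186963)·(0.063121)/(0.243861) = 0.856482;  |Δ| = 0.048394
h(0.856482) = 0.016895
z₅ = 0.856482 − 0.016895·(0.048394)/(0.203857) = 0.852471;  |Δ| = 0.004011
|z₅ − z₄| = 0.004011 < 10^{-2}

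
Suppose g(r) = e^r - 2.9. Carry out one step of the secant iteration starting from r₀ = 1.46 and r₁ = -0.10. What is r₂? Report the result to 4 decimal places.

g(1.46) = 1.405960, g(-0.10) = -1.995163
r₂ = -0.100000 − (-1.995163)·(-0.100000 − 1.460000) / (-1.995163 − 1.405960) = -0.100000 − (3.112454)/(-3.401122) = 0.815126

0.8151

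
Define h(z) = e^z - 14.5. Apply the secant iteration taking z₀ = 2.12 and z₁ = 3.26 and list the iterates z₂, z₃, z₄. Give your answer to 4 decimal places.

h(2.12) = -6.168863, h(3.26) = 11.549537
z₂ = 3.260000 − 11.549537·(3.260000 − 2.120000) / (11.549537 − (-6.168863)) = 3.260000 − (13.166472)/(17.718400) = 2.516904
h(2.516904) = -2.109823
z₃ = 2.516904 − (-2.109823)·(2.516904 − 3.260000) / (-2.109823 − 11.549537) = 2.516904 − (1.567801)/(-13.659360) = 2.631682
h(2.631682) = -0.602868
z₄ = 2.631682 − (-0.602868)·(2.631682 − 2.516904) / (-0.602868 − (-2.109823)) = 2.631682 − (-0.069196)/(1.506955) = 2.677600

2.5169, 2.6317, 2.6776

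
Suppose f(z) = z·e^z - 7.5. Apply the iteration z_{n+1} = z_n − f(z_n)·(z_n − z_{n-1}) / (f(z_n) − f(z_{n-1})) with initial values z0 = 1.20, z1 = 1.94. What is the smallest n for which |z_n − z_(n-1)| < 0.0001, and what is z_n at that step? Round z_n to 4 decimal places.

f(1.20) = -3.515860, f(1.94) = 5.999977
z2 = 1.940000 − 5.999977·(0.740000)/(9.515837) = 1.473411;  |Δ| = 0.466589
f(1.473411) = -1.069891
z3 = 1.473411 − (-1.069891)·(-0.466589)/(-7.069868) = 1.544021;  |Δ| = 0.070609
f(1.544021) = -0.268761
z4 = 1.544021 − (-0.268761)·(0.070609)/(0.801131) = 1.567708;  |Δ| = 0.023688
f(1.567708) = 0.018175
z5 = 1.567708 − 0.018175·(0.023688)/(0.286936) = 1.566208;  |Δ| = 0.001500
f(1.566208) = -0.000282
z6 = 1.566208 − (-0.000282)·(-0.001500)/(-0.018457) = 1.566231;  |Δ| = 0.000023
|z6 − z5| = 0.000023 < 0.0001

n = 6, z_n = 1.5662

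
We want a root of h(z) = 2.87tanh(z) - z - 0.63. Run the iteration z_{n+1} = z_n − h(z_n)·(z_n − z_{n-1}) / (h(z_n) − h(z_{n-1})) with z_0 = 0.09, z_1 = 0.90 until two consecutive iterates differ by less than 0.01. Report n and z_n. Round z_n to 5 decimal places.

h(0.09) = -0.4623952, h(0.90) = 0.5257749
z_2 = 0.9000000 − 0.5257749·(0.8100000)/(0.9881700) = 0.4690239;  |Δ| = 0.4309761
h(0.4690239) = 0.1563437
z_3 = 0.4690239 − 0.1563437·(-0.4309761)/(-0.3694312) = 0.2866343;  |Δ| = 0.1823896
h(0.2866343) = -0.1158064
z_4 = 0.2866343 − (-0.1158064)·(-0.1823896)/(-0.2721501) = 0.3642455;  |Δ| = 0.0776111
h(0.3642455) = 0.0072355
z_5 = 0.3642455 − 0.0072355·(0.0776111)/(0.1230419) = 0.3596815;  |Δ| = 0.0045639
|z_5 − z_4| = 0.0045639 < 0.01

n = 5, z_n = 0.35968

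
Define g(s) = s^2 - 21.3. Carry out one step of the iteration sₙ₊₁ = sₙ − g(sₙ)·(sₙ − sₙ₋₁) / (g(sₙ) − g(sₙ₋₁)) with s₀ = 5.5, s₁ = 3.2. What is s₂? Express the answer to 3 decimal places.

g(5.5) = 8.95000, g(3.2) = -11.06000
s₂ = 3.20000 − (-11.06000)·(3.20000 − 5.50000) / (-11.06000 − 8.95000) = 3.20000 − (25.43800)/(-20.01000) = 4.47126

4.471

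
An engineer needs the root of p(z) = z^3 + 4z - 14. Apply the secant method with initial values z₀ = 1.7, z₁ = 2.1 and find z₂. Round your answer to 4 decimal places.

p(1.7) = -2.287000, p(2.1) = 3.661000
z₂ = 2.100000 − 3.661000·(2.100000 − 1.700000) / (3.661000 − (-2.287000)) = 2.100000 − (1.464400)/(5.948000) = 1.853800

1.8538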